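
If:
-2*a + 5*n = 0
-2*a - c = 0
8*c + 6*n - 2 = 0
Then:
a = -5/34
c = 5/17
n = -1/17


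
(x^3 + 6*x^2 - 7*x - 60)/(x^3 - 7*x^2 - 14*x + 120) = (x^2 + 2*x - 15)/(x^2 - 11*x + 30)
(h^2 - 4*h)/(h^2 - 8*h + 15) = h*(h - 4)/(h^2 - 8*h + 15)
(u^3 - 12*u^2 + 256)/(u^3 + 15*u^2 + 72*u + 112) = (u^2 - 16*u + 64)/(u^2 + 11*u + 28)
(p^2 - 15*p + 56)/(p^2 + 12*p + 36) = (p^2 - 15*p + 56)/(p^2 + 12*p + 36)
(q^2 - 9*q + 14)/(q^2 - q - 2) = (q - 7)/(q + 1)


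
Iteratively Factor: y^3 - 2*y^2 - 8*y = (y + 2)*(y^2 - 4*y) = (y - 4)*(y + 2)*(y)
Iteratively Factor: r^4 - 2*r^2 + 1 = (r + 1)*(r^3 - r^2 - r + 1) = (r - 1)*(r + 1)*(r^2 - 1) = (r - 1)^2*(r + 1)*(r + 1)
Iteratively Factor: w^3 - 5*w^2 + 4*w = (w - 4)*(w^2 - w) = w*(w - 4)*(w - 1)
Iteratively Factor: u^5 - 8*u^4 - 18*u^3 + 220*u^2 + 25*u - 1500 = (u + 4)*(u^4 - 12*u^3 + 30*u^2 + 100*u - 375) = (u - 5)*(u + 4)*(u^3 - 7*u^2 - 5*u + 75) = (u - 5)*(u + 3)*(u + 4)*(u^2 - 10*u + 25) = (u - 5)^2*(u + 3)*(u + 4)*(u - 5)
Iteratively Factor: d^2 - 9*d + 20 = (d - 4)*(d - 5)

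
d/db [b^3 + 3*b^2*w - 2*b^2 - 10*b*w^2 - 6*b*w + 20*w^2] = 3*b^2 + 6*b*w - 4*b - 10*w^2 - 6*w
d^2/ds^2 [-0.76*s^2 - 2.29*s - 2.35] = -1.52000000000000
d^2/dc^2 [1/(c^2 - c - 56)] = 2*(c^2 - c - (2*c - 1)^2 - 56)/(-c^2 + c + 56)^3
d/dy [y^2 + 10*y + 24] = 2*y + 10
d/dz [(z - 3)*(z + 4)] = 2*z + 1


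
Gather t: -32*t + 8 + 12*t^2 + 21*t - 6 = 12*t^2 - 11*t + 2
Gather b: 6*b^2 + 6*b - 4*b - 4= 6*b^2 + 2*b - 4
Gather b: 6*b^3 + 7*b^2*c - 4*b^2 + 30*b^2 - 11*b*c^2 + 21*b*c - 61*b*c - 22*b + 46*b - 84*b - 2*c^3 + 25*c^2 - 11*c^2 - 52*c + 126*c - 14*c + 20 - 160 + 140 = 6*b^3 + b^2*(7*c + 26) + b*(-11*c^2 - 40*c - 60) - 2*c^3 + 14*c^2 + 60*c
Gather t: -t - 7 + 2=-t - 5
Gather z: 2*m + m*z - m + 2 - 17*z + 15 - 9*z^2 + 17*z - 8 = m*z + m - 9*z^2 + 9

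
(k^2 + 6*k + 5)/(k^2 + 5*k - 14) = (k^2 + 6*k + 5)/(k^2 + 5*k - 14)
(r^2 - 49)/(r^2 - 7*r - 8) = (49 - r^2)/(-r^2 + 7*r + 8)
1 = 1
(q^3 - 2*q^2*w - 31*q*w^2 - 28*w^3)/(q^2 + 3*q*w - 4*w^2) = (q^2 - 6*q*w - 7*w^2)/(q - w)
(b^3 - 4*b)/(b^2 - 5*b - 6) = b*(4 - b^2)/(-b^2 + 5*b + 6)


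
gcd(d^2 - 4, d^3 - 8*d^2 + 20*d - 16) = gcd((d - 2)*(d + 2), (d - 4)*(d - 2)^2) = d - 2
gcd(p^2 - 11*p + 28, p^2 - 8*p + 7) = p - 7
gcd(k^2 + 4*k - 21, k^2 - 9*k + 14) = 1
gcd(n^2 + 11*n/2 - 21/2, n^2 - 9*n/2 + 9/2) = n - 3/2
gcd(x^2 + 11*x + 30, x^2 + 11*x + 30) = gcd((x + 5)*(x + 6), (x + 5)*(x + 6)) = x^2 + 11*x + 30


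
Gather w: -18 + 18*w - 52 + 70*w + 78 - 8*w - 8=80*w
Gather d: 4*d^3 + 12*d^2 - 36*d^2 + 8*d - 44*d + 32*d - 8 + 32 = 4*d^3 - 24*d^2 - 4*d + 24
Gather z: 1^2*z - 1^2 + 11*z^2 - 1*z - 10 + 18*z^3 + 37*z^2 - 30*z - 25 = 18*z^3 + 48*z^2 - 30*z - 36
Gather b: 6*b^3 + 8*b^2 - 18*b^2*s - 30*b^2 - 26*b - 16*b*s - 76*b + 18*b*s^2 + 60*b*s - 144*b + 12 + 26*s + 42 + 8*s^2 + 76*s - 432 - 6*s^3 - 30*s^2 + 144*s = 6*b^3 + b^2*(-18*s - 22) + b*(18*s^2 + 44*s - 246) - 6*s^3 - 22*s^2 + 246*s - 378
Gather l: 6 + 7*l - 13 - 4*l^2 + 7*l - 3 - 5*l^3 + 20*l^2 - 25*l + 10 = -5*l^3 + 16*l^2 - 11*l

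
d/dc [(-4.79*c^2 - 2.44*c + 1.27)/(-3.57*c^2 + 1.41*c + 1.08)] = (-15.4647*c^2 - 1.2786*c - 4.4259)/(12.7449*c^4 - 10.0674*c^3 - 5.7231*c^2 + 3.0456*c + 1.1664)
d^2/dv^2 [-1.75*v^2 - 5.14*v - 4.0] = -3.50000000000000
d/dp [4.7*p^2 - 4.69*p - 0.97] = 9.4*p - 4.69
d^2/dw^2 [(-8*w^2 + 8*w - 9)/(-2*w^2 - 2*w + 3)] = 4*(-32*w^3 + 126*w^2 - 18*w + 57)/(8*w^6 + 24*w^5 - 12*w^4 - 64*w^3 + 18*w^2 + 54*w - 27)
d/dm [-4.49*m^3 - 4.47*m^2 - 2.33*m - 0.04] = -13.47*m^2 - 8.94*m - 2.33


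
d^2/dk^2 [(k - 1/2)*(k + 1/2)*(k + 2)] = 6*k + 4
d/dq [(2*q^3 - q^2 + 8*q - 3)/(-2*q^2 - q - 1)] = (-4*q^4 - 4*q^3 + 11*q^2 - 10*q - 11)/(4*q^4 + 4*q^3 + 5*q^2 + 2*q + 1)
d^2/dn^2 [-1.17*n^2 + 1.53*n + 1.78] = -2.34000000000000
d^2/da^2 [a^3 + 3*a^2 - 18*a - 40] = 6*a + 6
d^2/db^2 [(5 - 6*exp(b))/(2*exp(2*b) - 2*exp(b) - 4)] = (-6*exp(4*b) + 14*exp(3*b) - 87*exp(2*b) + 57*exp(b) - 34)*exp(b)/(2*(exp(6*b) - 3*exp(5*b) - 3*exp(4*b) + 11*exp(3*b) + 6*exp(2*b) - 12*exp(b) - 8))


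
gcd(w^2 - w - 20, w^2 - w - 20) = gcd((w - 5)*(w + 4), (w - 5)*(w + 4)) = w^2 - w - 20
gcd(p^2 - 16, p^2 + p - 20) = p - 4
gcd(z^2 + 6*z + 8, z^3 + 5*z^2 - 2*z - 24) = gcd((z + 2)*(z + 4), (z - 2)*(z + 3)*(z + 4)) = z + 4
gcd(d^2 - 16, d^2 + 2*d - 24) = d - 4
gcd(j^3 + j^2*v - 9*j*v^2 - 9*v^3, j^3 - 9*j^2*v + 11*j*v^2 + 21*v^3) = -j^2 + 2*j*v + 3*v^2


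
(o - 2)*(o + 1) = o^2 - o - 2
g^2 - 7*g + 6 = (g - 6)*(g - 1)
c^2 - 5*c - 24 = (c - 8)*(c + 3)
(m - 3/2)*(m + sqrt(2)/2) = m^2 - 3*m/2 + sqrt(2)*m/2 - 3*sqrt(2)/4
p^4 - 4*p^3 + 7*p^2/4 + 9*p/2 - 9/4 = (p - 3)*(p - 3/2)*(p - 1/2)*(p + 1)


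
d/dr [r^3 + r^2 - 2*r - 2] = 3*r^2 + 2*r - 2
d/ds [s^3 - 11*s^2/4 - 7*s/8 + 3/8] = 3*s^2 - 11*s/2 - 7/8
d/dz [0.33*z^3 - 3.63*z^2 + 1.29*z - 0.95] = 0.99*z^2 - 7.26*z + 1.29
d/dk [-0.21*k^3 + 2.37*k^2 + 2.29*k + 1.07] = -0.63*k^2 + 4.74*k + 2.29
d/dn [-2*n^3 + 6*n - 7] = 6 - 6*n^2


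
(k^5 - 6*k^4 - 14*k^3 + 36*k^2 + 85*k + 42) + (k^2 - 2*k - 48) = k^5 - 6*k^4 - 14*k^3 + 37*k^2 + 83*k - 6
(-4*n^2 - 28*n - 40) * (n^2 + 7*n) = -4*n^4 - 56*n^3 - 236*n^2 - 280*n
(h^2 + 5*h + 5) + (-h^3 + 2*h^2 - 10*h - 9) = -h^3 + 3*h^2 - 5*h - 4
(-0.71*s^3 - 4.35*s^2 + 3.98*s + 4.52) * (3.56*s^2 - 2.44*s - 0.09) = -2.5276*s^5 - 13.7536*s^4 + 24.8467*s^3 + 6.7715*s^2 - 11.387*s - 0.4068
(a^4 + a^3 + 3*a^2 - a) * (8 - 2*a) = -2*a^5 + 6*a^4 + 2*a^3 + 26*a^2 - 8*a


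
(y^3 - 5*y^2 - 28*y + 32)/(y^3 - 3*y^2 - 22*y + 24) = (y - 8)/(y - 6)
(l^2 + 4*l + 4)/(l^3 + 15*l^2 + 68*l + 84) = (l + 2)/(l^2 + 13*l + 42)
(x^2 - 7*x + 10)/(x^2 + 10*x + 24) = (x^2 - 7*x + 10)/(x^2 + 10*x + 24)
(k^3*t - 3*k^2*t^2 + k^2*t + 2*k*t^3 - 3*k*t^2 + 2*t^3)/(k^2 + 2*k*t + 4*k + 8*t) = t*(k^3 - 3*k^2*t + k^2 + 2*k*t^2 - 3*k*t + 2*t^2)/(k^2 + 2*k*t + 4*k + 8*t)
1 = 1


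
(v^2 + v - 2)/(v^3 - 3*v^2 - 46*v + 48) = (v + 2)/(v^2 - 2*v - 48)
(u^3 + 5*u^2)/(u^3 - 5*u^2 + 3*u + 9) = u^2*(u + 5)/(u^3 - 5*u^2 + 3*u + 9)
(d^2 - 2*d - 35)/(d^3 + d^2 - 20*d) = (d - 7)/(d*(d - 4))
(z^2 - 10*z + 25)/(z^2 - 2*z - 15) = (z - 5)/(z + 3)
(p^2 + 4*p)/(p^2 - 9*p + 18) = p*(p + 4)/(p^2 - 9*p + 18)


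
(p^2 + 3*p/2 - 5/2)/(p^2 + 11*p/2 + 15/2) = (p - 1)/(p + 3)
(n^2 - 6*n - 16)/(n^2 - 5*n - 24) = (n + 2)/(n + 3)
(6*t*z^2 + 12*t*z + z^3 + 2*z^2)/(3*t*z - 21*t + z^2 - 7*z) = z*(6*t*z + 12*t + z^2 + 2*z)/(3*t*z - 21*t + z^2 - 7*z)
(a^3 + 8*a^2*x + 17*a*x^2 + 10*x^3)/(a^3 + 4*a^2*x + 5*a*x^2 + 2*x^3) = (a + 5*x)/(a + x)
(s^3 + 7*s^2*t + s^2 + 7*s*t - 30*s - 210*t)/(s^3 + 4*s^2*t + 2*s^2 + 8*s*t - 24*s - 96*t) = (s^2 + 7*s*t - 5*s - 35*t)/(s^2 + 4*s*t - 4*s - 16*t)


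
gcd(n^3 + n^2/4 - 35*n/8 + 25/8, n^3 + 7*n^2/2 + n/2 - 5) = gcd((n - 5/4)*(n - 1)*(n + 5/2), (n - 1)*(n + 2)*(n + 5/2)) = n^2 + 3*n/2 - 5/2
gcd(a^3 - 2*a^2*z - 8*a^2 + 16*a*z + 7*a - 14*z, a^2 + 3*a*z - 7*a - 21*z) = a - 7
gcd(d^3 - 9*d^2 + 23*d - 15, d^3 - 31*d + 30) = d^2 - 6*d + 5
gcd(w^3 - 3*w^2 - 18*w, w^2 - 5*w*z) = w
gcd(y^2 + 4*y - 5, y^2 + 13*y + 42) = 1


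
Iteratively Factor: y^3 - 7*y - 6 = (y + 1)*(y^2 - y - 6) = (y - 3)*(y + 1)*(y + 2)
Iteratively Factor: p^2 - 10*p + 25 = (p - 5)*(p - 5)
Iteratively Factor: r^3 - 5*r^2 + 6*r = (r - 2)*(r^2 - 3*r) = (r - 3)*(r - 2)*(r)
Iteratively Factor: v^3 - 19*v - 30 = (v + 3)*(v^2 - 3*v - 10) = (v + 2)*(v + 3)*(v - 5)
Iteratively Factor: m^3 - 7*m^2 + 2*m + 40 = (m + 2)*(m^2 - 9*m + 20) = (m - 4)*(m + 2)*(m - 5)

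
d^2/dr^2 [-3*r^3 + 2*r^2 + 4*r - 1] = 4 - 18*r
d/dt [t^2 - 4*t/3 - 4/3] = 2*t - 4/3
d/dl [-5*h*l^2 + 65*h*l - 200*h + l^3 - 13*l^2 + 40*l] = -10*h*l + 65*h + 3*l^2 - 26*l + 40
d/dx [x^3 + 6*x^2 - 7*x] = 3*x^2 + 12*x - 7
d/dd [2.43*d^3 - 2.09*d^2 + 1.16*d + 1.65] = 7.29*d^2 - 4.18*d + 1.16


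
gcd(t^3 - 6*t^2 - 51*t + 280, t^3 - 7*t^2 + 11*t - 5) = t - 5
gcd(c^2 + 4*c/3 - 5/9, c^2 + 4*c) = 1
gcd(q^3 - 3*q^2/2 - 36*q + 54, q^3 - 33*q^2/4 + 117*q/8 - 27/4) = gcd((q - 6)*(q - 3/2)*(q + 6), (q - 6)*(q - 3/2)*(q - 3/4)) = q^2 - 15*q/2 + 9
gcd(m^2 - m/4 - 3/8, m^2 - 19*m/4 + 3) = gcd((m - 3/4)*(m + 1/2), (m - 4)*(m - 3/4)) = m - 3/4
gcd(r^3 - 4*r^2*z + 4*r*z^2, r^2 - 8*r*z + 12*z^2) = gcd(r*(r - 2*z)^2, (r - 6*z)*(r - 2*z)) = -r + 2*z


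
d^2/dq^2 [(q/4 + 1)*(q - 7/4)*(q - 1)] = 3*q/2 + 5/8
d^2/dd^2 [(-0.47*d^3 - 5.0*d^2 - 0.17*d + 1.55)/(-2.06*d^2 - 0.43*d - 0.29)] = (-1.77635683940025e-15*d^5 - 7.80292599999999*d^3 - 57.035826*d^2 - 8.610126*d + 2.077352)/(8.741816*d^6 + 5.474244*d^5 + 4.834614*d^4 + 1.620799*d^3 + 0.680601*d^2 + 0.108489*d + 0.024389)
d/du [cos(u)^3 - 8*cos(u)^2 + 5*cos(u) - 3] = (-3*cos(u)^2 + 16*cos(u) - 5)*sin(u)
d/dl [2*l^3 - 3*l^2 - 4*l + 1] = 6*l^2 - 6*l - 4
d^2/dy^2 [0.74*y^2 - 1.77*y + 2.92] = 1.48000000000000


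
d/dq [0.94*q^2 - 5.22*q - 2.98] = 1.88*q - 5.22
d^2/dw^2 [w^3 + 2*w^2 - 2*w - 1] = 6*w + 4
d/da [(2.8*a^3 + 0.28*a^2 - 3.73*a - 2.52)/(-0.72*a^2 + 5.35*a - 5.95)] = (-2.016*a^4 + 29.96*a^3 - 51.1676*a^2 - 6.9608*a + 35.6755)/(0.5184*a^4 - 7.704*a^3 + 37.1905*a^2 - 63.665*a + 35.4025)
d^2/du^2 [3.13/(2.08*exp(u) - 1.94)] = (13.541632*exp(u) + 12.630176)*exp(u)/(2.08*exp(u) - 1.94)^3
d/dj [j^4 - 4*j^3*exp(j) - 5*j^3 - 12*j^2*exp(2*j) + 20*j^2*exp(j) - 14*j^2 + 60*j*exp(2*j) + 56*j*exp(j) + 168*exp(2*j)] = -4*j^3*exp(j) + 4*j^3 - 24*j^2*exp(2*j) + 8*j^2*exp(j) - 15*j^2 + 96*j*exp(2*j) + 96*j*exp(j) - 28*j + 396*exp(2*j) + 56*exp(j)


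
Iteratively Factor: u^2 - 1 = (u + 1)*(u - 1)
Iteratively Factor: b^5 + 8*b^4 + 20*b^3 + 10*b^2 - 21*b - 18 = (b + 2)*(b^4 + 6*b^3 + 8*b^2 - 6*b - 9) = (b - 1)*(b + 2)*(b^3 + 7*b^2 + 15*b + 9) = (b - 1)*(b + 1)*(b + 2)*(b^2 + 6*b + 9) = (b - 1)*(b + 1)*(b + 2)*(b + 3)*(b + 3)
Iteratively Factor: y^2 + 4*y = (y + 4)*(y)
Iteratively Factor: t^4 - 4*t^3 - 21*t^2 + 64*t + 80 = (t - 5)*(t^3 + t^2 - 16*t - 16) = (t - 5)*(t - 4)*(t^2 + 5*t + 4) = (t - 5)*(t - 4)*(t + 1)*(t + 4)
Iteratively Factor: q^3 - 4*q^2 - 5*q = (q - 5)*(q^2 + q) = (q - 5)*(q + 1)*(q)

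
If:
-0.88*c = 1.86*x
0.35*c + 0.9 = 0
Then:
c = -2.57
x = 1.22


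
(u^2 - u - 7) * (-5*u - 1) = -5*u^3 + 4*u^2 + 36*u + 7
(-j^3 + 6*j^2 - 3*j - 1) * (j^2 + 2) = -j^5 + 6*j^4 - 5*j^3 + 11*j^2 - 6*j - 2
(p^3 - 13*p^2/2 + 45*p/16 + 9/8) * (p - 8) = p^4 - 29*p^3/2 + 877*p^2/16 - 171*p/8 - 9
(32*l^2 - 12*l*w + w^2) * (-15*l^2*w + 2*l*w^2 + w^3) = -480*l^4*w + 244*l^3*w^2 - 7*l^2*w^3 - 10*l*w^4 + w^5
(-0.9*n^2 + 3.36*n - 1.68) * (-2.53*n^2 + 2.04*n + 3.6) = 2.277*n^4 - 10.3368*n^3 + 7.8648*n^2 + 8.6688*n - 6.048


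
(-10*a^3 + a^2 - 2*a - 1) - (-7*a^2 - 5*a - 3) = -10*a^3 + 8*a^2 + 3*a + 2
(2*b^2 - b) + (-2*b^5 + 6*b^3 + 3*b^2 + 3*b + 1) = -2*b^5 + 6*b^3 + 5*b^2 + 2*b + 1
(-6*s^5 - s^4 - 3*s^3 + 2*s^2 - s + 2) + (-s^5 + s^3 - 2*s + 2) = -7*s^5 - s^4 - 2*s^3 + 2*s^2 - 3*s + 4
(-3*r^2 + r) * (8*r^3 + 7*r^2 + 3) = -24*r^5 - 13*r^4 + 7*r^3 - 9*r^2 + 3*r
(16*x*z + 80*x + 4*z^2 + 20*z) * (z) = 16*x*z^2 + 80*x*z + 4*z^3 + 20*z^2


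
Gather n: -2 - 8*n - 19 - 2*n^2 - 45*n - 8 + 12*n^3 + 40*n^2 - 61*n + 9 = 12*n^3 + 38*n^2 - 114*n - 20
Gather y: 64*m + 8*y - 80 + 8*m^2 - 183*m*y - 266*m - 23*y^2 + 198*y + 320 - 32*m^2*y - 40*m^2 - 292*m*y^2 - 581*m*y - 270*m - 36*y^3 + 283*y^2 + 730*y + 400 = -32*m^2 - 472*m - 36*y^3 + y^2*(260 - 292*m) + y*(-32*m^2 - 764*m + 936) + 640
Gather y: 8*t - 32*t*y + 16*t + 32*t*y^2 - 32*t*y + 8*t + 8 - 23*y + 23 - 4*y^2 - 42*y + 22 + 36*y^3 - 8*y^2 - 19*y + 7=32*t + 36*y^3 + y^2*(32*t - 12) + y*(-64*t - 84) + 60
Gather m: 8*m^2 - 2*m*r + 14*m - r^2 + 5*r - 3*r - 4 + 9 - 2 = 8*m^2 + m*(14 - 2*r) - r^2 + 2*r + 3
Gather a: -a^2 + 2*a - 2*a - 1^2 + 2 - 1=-a^2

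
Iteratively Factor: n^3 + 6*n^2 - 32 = (n + 4)*(n^2 + 2*n - 8) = (n + 4)^2*(n - 2)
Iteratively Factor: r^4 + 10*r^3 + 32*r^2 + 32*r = (r + 4)*(r^3 + 6*r^2 + 8*r) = (r + 2)*(r + 4)*(r^2 + 4*r) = (r + 2)*(r + 4)^2*(r)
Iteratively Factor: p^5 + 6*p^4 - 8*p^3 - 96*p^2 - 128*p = (p)*(p^4 + 6*p^3 - 8*p^2 - 96*p - 128) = p*(p + 4)*(p^3 + 2*p^2 - 16*p - 32) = p*(p + 4)^2*(p^2 - 2*p - 8) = p*(p - 4)*(p + 4)^2*(p + 2)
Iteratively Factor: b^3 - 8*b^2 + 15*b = (b)*(b^2 - 8*b + 15) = b*(b - 5)*(b - 3)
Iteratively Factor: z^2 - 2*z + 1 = (z - 1)*(z - 1)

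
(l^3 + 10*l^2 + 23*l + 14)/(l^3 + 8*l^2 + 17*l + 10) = (l + 7)/(l + 5)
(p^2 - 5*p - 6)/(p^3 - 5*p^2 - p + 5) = (p - 6)/(p^2 - 6*p + 5)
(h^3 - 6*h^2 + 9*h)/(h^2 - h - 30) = h*(-h^2 + 6*h - 9)/(-h^2 + h + 30)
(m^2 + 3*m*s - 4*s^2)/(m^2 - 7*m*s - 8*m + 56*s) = (m^2 + 3*m*s - 4*s^2)/(m^2 - 7*m*s - 8*m + 56*s)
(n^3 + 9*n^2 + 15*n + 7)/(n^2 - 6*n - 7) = (n^2 + 8*n + 7)/(n - 7)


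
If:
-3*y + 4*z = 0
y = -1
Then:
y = -1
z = -3/4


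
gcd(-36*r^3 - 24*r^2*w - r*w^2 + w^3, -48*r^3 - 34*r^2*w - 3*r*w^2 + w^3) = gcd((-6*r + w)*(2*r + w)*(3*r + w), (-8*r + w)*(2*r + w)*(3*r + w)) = 6*r^2 + 5*r*w + w^2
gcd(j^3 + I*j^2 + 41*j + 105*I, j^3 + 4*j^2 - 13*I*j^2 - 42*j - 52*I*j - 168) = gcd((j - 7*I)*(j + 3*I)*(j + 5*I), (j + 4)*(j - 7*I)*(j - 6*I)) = j - 7*I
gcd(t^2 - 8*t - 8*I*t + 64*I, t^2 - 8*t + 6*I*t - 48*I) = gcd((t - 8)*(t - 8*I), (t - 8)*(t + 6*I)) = t - 8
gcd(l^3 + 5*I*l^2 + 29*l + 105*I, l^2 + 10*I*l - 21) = l^2 + 10*I*l - 21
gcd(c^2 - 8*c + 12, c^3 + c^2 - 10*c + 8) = c - 2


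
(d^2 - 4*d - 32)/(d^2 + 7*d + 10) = (d^2 - 4*d - 32)/(d^2 + 7*d + 10)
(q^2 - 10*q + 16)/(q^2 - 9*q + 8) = (q - 2)/(q - 1)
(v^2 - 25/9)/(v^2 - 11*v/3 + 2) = (9*v^2 - 25)/(3*(3*v^2 - 11*v + 6))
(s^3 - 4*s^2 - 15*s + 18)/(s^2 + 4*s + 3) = (s^2 - 7*s + 6)/(s + 1)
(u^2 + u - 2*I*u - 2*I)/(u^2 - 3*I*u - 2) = (u + 1)/(u - I)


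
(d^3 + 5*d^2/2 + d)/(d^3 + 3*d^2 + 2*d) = (d + 1/2)/(d + 1)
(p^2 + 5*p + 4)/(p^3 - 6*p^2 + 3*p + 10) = (p + 4)/(p^2 - 7*p + 10)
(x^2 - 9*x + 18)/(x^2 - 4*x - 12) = (x - 3)/(x + 2)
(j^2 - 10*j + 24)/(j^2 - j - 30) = (j - 4)/(j + 5)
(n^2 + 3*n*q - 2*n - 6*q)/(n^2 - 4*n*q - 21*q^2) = (2 - n)/(-n + 7*q)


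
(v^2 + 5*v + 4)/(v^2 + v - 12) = (v + 1)/(v - 3)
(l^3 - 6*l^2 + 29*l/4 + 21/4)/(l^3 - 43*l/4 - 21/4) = (l - 3)/(l + 3)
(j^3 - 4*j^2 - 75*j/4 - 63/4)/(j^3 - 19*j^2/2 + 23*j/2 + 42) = (j + 3/2)/(j - 4)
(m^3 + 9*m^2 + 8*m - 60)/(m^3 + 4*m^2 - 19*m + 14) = (m^2 + 11*m + 30)/(m^2 + 6*m - 7)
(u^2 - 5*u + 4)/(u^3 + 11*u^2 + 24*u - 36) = (u - 4)/(u^2 + 12*u + 36)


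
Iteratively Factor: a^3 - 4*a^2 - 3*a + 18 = (a + 2)*(a^2 - 6*a + 9) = (a - 3)*(a + 2)*(a - 3)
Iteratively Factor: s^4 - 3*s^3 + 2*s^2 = (s)*(s^3 - 3*s^2 + 2*s) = s^2*(s^2 - 3*s + 2) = s^2*(s - 1)*(s - 2)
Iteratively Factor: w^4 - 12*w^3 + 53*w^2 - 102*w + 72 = (w - 4)*(w^3 - 8*w^2 + 21*w - 18) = (w - 4)*(w - 3)*(w^2 - 5*w + 6) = (w - 4)*(w - 3)^2*(w - 2)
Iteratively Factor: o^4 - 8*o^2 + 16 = (o + 2)*(o^3 - 2*o^2 - 4*o + 8) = (o - 2)*(o + 2)*(o^2 - 4) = (o - 2)^2*(o + 2)*(o + 2)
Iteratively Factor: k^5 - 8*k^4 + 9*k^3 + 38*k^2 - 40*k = (k)*(k^4 - 8*k^3 + 9*k^2 + 38*k - 40) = k*(k + 2)*(k^3 - 10*k^2 + 29*k - 20) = k*(k - 4)*(k + 2)*(k^2 - 6*k + 5) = k*(k - 5)*(k - 4)*(k + 2)*(k - 1)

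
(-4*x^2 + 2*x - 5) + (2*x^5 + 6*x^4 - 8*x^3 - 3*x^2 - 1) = 2*x^5 + 6*x^4 - 8*x^3 - 7*x^2 + 2*x - 6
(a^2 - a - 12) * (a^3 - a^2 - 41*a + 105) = a^5 - 2*a^4 - 52*a^3 + 158*a^2 + 387*a - 1260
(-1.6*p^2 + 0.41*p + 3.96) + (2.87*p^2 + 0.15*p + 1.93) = 1.27*p^2 + 0.56*p + 5.89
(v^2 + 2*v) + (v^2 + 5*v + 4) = 2*v^2 + 7*v + 4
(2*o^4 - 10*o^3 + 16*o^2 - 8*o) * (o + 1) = 2*o^5 - 8*o^4 + 6*o^3 + 8*o^2 - 8*o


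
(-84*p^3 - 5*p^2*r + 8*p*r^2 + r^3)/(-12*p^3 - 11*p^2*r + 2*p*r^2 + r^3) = (7*p + r)/(p + r)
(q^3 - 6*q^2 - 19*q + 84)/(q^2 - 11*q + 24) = (q^2 - 3*q - 28)/(q - 8)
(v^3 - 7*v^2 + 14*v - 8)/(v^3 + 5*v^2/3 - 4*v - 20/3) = 3*(v^2 - 5*v + 4)/(3*v^2 + 11*v + 10)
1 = 1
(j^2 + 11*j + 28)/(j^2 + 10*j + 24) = (j + 7)/(j + 6)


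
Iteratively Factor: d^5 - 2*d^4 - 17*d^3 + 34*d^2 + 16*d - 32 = (d - 4)*(d^4 + 2*d^3 - 9*d^2 - 2*d + 8) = (d - 4)*(d + 4)*(d^3 - 2*d^2 - d + 2) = (d - 4)*(d - 2)*(d + 4)*(d^2 - 1) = (d - 4)*(d - 2)*(d - 1)*(d + 4)*(d + 1)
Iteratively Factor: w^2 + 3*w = (w)*(w + 3)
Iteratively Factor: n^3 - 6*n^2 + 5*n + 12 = (n - 3)*(n^2 - 3*n - 4) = (n - 4)*(n - 3)*(n + 1)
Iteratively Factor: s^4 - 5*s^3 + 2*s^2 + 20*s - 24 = (s - 2)*(s^3 - 3*s^2 - 4*s + 12) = (s - 3)*(s - 2)*(s^2 - 4) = (s - 3)*(s - 2)*(s + 2)*(s - 2)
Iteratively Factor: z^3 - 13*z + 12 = (z + 4)*(z^2 - 4*z + 3) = (z - 3)*(z + 4)*(z - 1)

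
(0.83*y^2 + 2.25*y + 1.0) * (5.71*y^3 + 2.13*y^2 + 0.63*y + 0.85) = 4.7393*y^5 + 14.6154*y^4 + 11.0254*y^3 + 4.253*y^2 + 2.5425*y + 0.85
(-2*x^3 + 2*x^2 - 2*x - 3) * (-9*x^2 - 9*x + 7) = 18*x^5 - 14*x^3 + 59*x^2 + 13*x - 21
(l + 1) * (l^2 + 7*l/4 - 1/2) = l^3 + 11*l^2/4 + 5*l/4 - 1/2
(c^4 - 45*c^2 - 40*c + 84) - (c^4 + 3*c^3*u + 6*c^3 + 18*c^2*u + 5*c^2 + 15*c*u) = -3*c^3*u - 6*c^3 - 18*c^2*u - 50*c^2 - 15*c*u - 40*c + 84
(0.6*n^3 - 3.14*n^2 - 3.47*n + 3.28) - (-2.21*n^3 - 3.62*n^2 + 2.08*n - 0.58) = 2.81*n^3 + 0.48*n^2 - 5.55*n + 3.86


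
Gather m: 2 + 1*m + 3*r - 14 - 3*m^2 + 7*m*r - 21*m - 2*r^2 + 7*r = -3*m^2 + m*(7*r - 20) - 2*r^2 + 10*r - 12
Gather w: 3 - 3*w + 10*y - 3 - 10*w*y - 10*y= w*(-10*y - 3)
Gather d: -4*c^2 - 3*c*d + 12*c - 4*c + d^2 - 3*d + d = -4*c^2 + 8*c + d^2 + d*(-3*c - 2)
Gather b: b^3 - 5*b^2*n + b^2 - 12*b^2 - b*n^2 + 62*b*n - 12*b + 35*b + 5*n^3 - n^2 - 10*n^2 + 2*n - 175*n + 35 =b^3 + b^2*(-5*n - 11) + b*(-n^2 + 62*n + 23) + 5*n^3 - 11*n^2 - 173*n + 35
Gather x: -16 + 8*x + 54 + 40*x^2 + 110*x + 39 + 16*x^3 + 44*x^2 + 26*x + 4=16*x^3 + 84*x^2 + 144*x + 81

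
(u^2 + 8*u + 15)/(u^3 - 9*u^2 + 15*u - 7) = (u^2 + 8*u + 15)/(u^3 - 9*u^2 + 15*u - 7)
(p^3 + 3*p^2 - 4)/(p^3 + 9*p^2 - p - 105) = (p^3 + 3*p^2 - 4)/(p^3 + 9*p^2 - p - 105)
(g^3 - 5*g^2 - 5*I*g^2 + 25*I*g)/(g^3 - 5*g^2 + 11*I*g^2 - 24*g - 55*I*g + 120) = g*(g - 5*I)/(g^2 + 11*I*g - 24)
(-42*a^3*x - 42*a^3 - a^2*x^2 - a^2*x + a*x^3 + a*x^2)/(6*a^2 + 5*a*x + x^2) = a*(-42*a^2*x - 42*a^2 - a*x^2 - a*x + x^3 + x^2)/(6*a^2 + 5*a*x + x^2)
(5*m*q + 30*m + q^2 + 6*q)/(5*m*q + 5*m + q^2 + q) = (q + 6)/(q + 1)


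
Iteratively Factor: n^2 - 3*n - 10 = (n - 5)*(n + 2)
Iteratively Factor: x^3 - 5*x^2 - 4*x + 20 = (x - 5)*(x^2 - 4) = (x - 5)*(x + 2)*(x - 2)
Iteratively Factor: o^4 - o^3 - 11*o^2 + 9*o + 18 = (o - 2)*(o^3 + o^2 - 9*o - 9) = (o - 2)*(o + 3)*(o^2 - 2*o - 3) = (o - 3)*(o - 2)*(o + 3)*(o + 1)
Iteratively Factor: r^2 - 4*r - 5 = (r + 1)*(r - 5)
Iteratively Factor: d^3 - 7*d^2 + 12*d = (d - 4)*(d^2 - 3*d) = d*(d - 4)*(d - 3)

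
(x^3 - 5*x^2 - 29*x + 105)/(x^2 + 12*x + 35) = (x^2 - 10*x + 21)/(x + 7)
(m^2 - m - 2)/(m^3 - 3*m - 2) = 1/(m + 1)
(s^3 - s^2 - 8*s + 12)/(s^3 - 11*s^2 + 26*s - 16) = (s^2 + s - 6)/(s^2 - 9*s + 8)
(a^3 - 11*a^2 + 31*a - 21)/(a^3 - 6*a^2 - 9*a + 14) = (a - 3)/(a + 2)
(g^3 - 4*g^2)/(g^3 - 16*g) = g/(g + 4)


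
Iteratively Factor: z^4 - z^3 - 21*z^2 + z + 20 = (z - 1)*(z^3 - 21*z - 20) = (z - 1)*(z + 1)*(z^2 - z - 20) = (z - 1)*(z + 1)*(z + 4)*(z - 5)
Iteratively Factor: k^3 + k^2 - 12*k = (k - 3)*(k^2 + 4*k) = (k - 3)*(k + 4)*(k)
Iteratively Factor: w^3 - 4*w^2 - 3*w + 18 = (w - 3)*(w^2 - w - 6) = (w - 3)*(w + 2)*(w - 3)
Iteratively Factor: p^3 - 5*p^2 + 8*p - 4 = (p - 1)*(p^2 - 4*p + 4) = (p - 2)*(p - 1)*(p - 2)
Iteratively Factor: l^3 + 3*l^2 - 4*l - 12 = (l - 2)*(l^2 + 5*l + 6) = (l - 2)*(l + 2)*(l + 3)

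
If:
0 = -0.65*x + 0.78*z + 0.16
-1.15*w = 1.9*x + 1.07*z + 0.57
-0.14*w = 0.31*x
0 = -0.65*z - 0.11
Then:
No Solution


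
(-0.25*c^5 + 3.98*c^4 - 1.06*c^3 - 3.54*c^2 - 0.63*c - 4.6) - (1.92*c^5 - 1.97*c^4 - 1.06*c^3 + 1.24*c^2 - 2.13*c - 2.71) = -2.17*c^5 + 5.95*c^4 - 4.78*c^2 + 1.5*c - 1.89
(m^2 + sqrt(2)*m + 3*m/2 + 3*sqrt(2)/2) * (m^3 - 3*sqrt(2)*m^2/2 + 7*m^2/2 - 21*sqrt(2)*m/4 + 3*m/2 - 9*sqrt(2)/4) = m^5 - sqrt(2)*m^4/2 + 5*m^4 - 5*sqrt(2)*m^3/2 + 15*m^3/4 - 51*m^2/4 - 27*sqrt(2)*m^2/8 - 81*m/4 - 9*sqrt(2)*m/8 - 27/4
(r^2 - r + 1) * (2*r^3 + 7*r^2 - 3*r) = 2*r^5 + 5*r^4 - 8*r^3 + 10*r^2 - 3*r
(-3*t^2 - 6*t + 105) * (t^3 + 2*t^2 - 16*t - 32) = -3*t^5 - 12*t^4 + 141*t^3 + 402*t^2 - 1488*t - 3360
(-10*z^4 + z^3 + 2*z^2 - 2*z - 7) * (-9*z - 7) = 90*z^5 + 61*z^4 - 25*z^3 + 4*z^2 + 77*z + 49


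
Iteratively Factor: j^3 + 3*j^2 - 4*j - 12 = (j - 2)*(j^2 + 5*j + 6) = (j - 2)*(j + 2)*(j + 3)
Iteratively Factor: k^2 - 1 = (k + 1)*(k - 1)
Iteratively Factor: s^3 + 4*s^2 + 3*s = (s + 1)*(s^2 + 3*s) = (s + 1)*(s + 3)*(s)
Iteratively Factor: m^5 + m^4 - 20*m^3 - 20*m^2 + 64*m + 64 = (m + 2)*(m^4 - m^3 - 18*m^2 + 16*m + 32) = (m + 1)*(m + 2)*(m^3 - 2*m^2 - 16*m + 32) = (m + 1)*(m + 2)*(m + 4)*(m^2 - 6*m + 8) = (m - 2)*(m + 1)*(m + 2)*(m + 4)*(m - 4)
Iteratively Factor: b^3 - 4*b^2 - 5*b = (b)*(b^2 - 4*b - 5) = b*(b + 1)*(b - 5)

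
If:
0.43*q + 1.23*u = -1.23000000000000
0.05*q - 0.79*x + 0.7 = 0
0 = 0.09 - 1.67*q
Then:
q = 0.05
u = -1.02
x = 0.89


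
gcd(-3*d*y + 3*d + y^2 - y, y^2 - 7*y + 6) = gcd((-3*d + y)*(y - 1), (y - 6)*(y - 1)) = y - 1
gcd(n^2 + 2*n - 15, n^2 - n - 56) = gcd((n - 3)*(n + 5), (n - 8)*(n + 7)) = 1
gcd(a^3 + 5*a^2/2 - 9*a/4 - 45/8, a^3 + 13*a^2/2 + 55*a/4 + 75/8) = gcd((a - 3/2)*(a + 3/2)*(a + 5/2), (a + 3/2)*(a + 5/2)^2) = a^2 + 4*a + 15/4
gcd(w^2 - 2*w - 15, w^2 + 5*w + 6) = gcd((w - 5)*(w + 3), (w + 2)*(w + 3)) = w + 3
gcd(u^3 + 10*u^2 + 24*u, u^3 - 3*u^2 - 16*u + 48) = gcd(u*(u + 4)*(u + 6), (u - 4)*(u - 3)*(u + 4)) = u + 4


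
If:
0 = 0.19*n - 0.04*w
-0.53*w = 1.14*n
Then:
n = 0.00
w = 0.00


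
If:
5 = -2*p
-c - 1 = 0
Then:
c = -1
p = -5/2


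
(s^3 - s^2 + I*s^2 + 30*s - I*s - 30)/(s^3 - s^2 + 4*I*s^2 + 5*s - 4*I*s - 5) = (s^2 + I*s + 30)/(s^2 + 4*I*s + 5)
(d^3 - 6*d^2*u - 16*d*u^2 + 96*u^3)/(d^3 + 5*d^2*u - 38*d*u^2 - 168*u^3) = (d - 4*u)/(d + 7*u)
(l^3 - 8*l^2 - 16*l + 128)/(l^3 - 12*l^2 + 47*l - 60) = (l^2 - 4*l - 32)/(l^2 - 8*l + 15)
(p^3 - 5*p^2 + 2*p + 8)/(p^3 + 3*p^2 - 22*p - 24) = (p - 2)/(p + 6)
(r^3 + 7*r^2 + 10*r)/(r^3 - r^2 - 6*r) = (r + 5)/(r - 3)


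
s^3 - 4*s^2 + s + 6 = (s - 3)*(s - 2)*(s + 1)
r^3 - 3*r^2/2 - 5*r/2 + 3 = (r - 2)*(r - 1)*(r + 3/2)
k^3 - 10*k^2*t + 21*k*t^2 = k*(k - 7*t)*(k - 3*t)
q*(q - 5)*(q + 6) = q^3 + q^2 - 30*q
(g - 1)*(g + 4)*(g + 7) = g^3 + 10*g^2 + 17*g - 28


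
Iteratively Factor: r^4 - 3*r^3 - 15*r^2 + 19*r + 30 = (r - 5)*(r^3 + 2*r^2 - 5*r - 6) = (r - 5)*(r + 1)*(r^2 + r - 6) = (r - 5)*(r + 1)*(r + 3)*(r - 2)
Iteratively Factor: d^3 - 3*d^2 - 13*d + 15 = (d - 5)*(d^2 + 2*d - 3) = (d - 5)*(d - 1)*(d + 3)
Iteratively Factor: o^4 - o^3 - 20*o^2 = (o - 5)*(o^3 + 4*o^2) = o*(o - 5)*(o^2 + 4*o) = o*(o - 5)*(o + 4)*(o)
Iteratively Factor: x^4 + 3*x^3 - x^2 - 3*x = (x + 1)*(x^3 + 2*x^2 - 3*x) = (x - 1)*(x + 1)*(x^2 + 3*x) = (x - 1)*(x + 1)*(x + 3)*(x)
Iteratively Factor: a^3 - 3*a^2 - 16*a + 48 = (a - 3)*(a^2 - 16) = (a - 4)*(a - 3)*(a + 4)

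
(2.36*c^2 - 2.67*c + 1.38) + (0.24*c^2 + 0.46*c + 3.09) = 2.6*c^2 - 2.21*c + 4.47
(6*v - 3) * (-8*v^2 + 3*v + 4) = -48*v^3 + 42*v^2 + 15*v - 12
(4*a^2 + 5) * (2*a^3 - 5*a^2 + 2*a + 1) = 8*a^5 - 20*a^4 + 18*a^3 - 21*a^2 + 10*a + 5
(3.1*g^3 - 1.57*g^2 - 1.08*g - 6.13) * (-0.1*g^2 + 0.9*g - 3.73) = -0.31*g^5 + 2.947*g^4 - 12.868*g^3 + 5.4971*g^2 - 1.4886*g + 22.8649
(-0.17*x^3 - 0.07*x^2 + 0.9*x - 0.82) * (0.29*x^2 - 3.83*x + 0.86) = -0.0493*x^5 + 0.6308*x^4 + 0.3829*x^3 - 3.745*x^2 + 3.9146*x - 0.7052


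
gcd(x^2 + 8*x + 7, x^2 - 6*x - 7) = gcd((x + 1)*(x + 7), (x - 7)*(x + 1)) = x + 1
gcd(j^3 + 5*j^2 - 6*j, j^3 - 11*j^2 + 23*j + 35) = 1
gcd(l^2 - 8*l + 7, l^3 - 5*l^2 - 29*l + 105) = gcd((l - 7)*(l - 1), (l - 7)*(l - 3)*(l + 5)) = l - 7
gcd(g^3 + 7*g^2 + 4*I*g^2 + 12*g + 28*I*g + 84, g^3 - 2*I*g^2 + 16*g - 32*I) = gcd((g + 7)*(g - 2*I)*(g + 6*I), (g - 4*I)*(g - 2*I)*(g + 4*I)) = g - 2*I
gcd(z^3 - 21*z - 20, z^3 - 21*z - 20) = z^3 - 21*z - 20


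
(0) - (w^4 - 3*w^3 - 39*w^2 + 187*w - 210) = -w^4 + 3*w^3 + 39*w^2 - 187*w + 210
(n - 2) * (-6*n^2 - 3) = -6*n^3 + 12*n^2 - 3*n + 6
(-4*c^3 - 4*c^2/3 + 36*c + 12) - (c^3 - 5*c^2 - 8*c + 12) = -5*c^3 + 11*c^2/3 + 44*c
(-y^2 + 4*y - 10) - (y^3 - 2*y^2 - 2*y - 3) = -y^3 + y^2 + 6*y - 7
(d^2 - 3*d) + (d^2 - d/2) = 2*d^2 - 7*d/2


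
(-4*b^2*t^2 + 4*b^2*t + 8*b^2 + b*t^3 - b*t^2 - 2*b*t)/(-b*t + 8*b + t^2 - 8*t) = b*(4*b*t^2 - 4*b*t - 8*b - t^3 + t^2 + 2*t)/(b*t - 8*b - t^2 + 8*t)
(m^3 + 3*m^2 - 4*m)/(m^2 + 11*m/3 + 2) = 3*m*(m^2 + 3*m - 4)/(3*m^2 + 11*m + 6)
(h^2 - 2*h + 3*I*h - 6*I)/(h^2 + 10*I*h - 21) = (h - 2)/(h + 7*I)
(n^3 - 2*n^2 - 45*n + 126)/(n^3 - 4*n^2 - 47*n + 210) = (n - 3)/(n - 5)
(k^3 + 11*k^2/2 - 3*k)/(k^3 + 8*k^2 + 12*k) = (k - 1/2)/(k + 2)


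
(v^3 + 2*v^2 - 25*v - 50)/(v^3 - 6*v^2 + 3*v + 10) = (v^2 + 7*v + 10)/(v^2 - v - 2)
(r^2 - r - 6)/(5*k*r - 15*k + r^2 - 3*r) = (r + 2)/(5*k + r)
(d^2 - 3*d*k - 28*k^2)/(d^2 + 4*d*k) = (d - 7*k)/d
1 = 1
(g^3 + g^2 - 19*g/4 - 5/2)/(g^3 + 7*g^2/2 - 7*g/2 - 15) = (g + 1/2)/(g + 3)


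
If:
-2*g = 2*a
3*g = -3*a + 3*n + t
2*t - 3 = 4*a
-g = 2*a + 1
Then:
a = -1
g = 1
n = 1/6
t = -1/2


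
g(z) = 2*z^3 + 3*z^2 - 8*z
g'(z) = 6*z^2 + 6*z - 8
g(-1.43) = 11.73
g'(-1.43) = -4.31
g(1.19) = -1.90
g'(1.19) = 7.64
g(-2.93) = -1.11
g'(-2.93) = 25.93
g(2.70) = 39.64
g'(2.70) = 51.94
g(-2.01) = 11.96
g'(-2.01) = 4.18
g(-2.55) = 6.74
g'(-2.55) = 15.72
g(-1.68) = 12.42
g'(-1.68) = -1.15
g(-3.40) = -16.73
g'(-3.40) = 40.96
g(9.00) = 1629.00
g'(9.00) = 532.00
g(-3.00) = -3.00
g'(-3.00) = 28.00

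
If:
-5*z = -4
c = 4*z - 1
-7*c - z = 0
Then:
No Solution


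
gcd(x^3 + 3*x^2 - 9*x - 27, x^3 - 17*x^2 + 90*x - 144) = x - 3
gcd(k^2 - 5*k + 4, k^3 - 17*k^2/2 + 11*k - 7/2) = k - 1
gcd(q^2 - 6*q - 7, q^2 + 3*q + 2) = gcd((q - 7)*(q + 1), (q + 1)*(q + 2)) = q + 1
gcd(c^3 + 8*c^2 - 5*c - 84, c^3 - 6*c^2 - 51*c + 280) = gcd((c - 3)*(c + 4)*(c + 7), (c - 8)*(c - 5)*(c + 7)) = c + 7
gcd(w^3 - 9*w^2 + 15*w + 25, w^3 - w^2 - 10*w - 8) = w + 1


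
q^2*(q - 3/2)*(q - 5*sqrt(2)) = q^4 - 5*sqrt(2)*q^3 - 3*q^3/2 + 15*sqrt(2)*q^2/2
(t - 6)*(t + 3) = t^2 - 3*t - 18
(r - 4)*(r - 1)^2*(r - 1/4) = r^4 - 25*r^3/4 + 21*r^2/2 - 25*r/4 + 1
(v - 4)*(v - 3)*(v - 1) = v^3 - 8*v^2 + 19*v - 12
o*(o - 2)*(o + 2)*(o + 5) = o^4 + 5*o^3 - 4*o^2 - 20*o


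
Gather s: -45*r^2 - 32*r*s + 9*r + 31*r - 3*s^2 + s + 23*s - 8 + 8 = -45*r^2 + 40*r - 3*s^2 + s*(24 - 32*r)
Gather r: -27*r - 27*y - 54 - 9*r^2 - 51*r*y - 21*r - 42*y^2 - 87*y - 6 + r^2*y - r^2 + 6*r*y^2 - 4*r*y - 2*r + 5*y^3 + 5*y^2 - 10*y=r^2*(y - 10) + r*(6*y^2 - 55*y - 50) + 5*y^3 - 37*y^2 - 124*y - 60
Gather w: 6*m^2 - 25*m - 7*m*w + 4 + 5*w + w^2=6*m^2 - 25*m + w^2 + w*(5 - 7*m) + 4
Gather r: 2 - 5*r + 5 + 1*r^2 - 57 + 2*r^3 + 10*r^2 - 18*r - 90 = 2*r^3 + 11*r^2 - 23*r - 140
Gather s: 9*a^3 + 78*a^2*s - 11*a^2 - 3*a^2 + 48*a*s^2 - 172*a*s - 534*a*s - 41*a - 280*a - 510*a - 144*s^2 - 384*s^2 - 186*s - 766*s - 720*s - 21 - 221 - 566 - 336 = 9*a^3 - 14*a^2 - 831*a + s^2*(48*a - 528) + s*(78*a^2 - 706*a - 1672) - 1144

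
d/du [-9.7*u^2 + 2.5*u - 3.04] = 2.5 - 19.4*u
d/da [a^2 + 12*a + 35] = 2*a + 12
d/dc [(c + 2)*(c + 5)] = 2*c + 7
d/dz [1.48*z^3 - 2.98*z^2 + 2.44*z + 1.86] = 4.44*z^2 - 5.96*z + 2.44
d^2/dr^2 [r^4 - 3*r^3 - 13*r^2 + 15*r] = 12*r^2 - 18*r - 26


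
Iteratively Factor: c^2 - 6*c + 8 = (c - 2)*(c - 4)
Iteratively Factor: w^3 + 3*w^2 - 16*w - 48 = (w - 4)*(w^2 + 7*w + 12) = (w - 4)*(w + 4)*(w + 3)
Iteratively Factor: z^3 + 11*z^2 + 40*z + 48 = (z + 4)*(z^2 + 7*z + 12) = (z + 3)*(z + 4)*(z + 4)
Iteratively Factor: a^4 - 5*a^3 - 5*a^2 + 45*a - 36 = (a - 1)*(a^3 - 4*a^2 - 9*a + 36) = (a - 1)*(a + 3)*(a^2 - 7*a + 12) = (a - 3)*(a - 1)*(a + 3)*(a - 4)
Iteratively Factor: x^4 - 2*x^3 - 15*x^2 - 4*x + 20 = (x - 1)*(x^3 - x^2 - 16*x - 20) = (x - 5)*(x - 1)*(x^2 + 4*x + 4) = (x - 5)*(x - 1)*(x + 2)*(x + 2)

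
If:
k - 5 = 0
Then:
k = 5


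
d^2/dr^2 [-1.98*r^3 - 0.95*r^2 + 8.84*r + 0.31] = -11.88*r - 1.9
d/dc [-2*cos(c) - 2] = 2*sin(c)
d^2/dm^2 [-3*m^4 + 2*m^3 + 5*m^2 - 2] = -36*m^2 + 12*m + 10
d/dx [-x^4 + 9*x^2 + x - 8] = -4*x^3 + 18*x + 1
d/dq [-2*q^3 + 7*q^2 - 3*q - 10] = -6*q^2 + 14*q - 3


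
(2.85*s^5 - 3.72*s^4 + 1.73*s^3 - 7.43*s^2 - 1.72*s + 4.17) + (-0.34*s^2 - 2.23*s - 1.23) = 2.85*s^5 - 3.72*s^4 + 1.73*s^3 - 7.77*s^2 - 3.95*s + 2.94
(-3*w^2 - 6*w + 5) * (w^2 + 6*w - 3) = -3*w^4 - 24*w^3 - 22*w^2 + 48*w - 15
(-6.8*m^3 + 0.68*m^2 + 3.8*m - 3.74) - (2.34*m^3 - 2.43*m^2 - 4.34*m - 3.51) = -9.14*m^3 + 3.11*m^2 + 8.14*m - 0.23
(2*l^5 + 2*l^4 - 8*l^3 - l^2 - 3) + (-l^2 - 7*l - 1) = 2*l^5 + 2*l^4 - 8*l^3 - 2*l^2 - 7*l - 4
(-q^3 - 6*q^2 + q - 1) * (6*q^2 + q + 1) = -6*q^5 - 37*q^4 - q^3 - 11*q^2 - 1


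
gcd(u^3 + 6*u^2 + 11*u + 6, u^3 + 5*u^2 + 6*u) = u^2 + 5*u + 6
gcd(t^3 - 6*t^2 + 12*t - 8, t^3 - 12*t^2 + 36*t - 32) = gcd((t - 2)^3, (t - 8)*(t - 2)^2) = t^2 - 4*t + 4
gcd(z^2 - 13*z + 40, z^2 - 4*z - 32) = z - 8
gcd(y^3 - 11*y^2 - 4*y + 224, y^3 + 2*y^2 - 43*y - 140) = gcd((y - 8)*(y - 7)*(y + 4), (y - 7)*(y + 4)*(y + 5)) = y^2 - 3*y - 28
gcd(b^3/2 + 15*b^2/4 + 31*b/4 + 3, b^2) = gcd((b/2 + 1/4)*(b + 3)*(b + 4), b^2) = 1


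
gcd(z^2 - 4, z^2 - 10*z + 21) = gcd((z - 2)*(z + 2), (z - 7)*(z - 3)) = 1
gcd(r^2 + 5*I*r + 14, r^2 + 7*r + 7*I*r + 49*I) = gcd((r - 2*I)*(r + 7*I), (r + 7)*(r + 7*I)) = r + 7*I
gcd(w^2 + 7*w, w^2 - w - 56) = w + 7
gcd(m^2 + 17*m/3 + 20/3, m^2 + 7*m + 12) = m + 4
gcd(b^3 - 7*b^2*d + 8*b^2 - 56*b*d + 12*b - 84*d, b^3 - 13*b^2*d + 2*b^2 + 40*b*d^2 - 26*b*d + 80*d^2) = b + 2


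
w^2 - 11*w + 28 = (w - 7)*(w - 4)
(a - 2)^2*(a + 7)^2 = a^4 + 10*a^3 - 3*a^2 - 140*a + 196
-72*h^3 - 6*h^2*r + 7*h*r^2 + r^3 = (-3*h + r)*(4*h + r)*(6*h + r)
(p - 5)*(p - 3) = p^2 - 8*p + 15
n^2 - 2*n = n*(n - 2)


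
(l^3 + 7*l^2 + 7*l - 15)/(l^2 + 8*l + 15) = l - 1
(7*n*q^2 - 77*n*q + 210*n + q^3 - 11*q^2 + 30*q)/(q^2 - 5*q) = 7*n - 42*n/q + q - 6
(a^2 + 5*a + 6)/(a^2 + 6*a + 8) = (a + 3)/(a + 4)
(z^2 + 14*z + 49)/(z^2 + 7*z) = (z + 7)/z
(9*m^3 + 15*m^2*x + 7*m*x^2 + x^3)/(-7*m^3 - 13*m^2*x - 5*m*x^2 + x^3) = (9*m^2 + 6*m*x + x^2)/(-7*m^2 - 6*m*x + x^2)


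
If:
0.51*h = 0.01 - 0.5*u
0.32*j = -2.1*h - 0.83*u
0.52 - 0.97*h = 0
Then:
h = 0.54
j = -2.15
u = -0.53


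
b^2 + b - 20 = (b - 4)*(b + 5)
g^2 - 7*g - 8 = (g - 8)*(g + 1)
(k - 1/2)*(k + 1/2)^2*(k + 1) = k^4 + 3*k^3/2 + k^2/4 - 3*k/8 - 1/8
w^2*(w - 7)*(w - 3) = w^4 - 10*w^3 + 21*w^2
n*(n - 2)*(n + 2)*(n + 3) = n^4 + 3*n^3 - 4*n^2 - 12*n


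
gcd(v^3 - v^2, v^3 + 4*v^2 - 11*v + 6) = v - 1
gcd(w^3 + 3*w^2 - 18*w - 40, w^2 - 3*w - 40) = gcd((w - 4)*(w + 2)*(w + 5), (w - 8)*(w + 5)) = w + 5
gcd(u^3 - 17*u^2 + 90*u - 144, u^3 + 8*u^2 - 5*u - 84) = u - 3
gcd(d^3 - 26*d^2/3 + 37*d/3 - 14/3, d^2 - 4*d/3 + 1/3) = d - 1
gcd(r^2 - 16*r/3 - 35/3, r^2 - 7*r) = r - 7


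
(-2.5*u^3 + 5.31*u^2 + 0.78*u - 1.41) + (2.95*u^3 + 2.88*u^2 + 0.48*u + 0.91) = 0.45*u^3 + 8.19*u^2 + 1.26*u - 0.5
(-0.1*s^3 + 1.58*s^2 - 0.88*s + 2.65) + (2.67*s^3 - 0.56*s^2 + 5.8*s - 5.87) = 2.57*s^3 + 1.02*s^2 + 4.92*s - 3.22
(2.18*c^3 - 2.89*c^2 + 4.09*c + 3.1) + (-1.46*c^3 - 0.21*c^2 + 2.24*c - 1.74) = 0.72*c^3 - 3.1*c^2 + 6.33*c + 1.36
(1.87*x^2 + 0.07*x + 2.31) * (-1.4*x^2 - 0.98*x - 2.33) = -2.618*x^4 - 1.9306*x^3 - 7.6597*x^2 - 2.4269*x - 5.3823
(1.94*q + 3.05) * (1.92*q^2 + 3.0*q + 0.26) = 3.7248*q^3 + 11.676*q^2 + 9.6544*q + 0.793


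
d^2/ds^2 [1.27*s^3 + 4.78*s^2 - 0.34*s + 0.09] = 7.62*s + 9.56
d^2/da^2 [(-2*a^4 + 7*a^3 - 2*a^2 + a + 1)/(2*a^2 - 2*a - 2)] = (-2*a^6 + 6*a^5 - 3*a^3 + 6*a^2 + 21*a - 1)/(a^6 - 3*a^5 + 5*a^3 - 3*a - 1)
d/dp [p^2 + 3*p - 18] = 2*p + 3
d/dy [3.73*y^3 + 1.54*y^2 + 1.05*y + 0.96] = 11.19*y^2 + 3.08*y + 1.05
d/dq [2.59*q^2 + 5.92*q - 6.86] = 5.18*q + 5.92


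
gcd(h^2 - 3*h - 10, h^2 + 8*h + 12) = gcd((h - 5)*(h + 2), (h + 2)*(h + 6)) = h + 2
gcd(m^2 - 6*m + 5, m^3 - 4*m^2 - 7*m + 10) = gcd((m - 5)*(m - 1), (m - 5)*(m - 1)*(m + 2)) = m^2 - 6*m + 5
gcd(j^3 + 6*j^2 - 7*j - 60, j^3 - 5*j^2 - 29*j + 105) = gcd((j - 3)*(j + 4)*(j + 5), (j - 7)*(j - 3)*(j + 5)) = j^2 + 2*j - 15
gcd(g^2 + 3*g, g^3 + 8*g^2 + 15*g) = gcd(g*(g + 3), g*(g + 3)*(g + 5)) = g^2 + 3*g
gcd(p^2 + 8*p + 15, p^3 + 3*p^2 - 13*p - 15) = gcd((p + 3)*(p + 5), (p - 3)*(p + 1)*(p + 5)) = p + 5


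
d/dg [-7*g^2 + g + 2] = 1 - 14*g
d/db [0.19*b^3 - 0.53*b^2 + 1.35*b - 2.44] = 0.57*b^2 - 1.06*b + 1.35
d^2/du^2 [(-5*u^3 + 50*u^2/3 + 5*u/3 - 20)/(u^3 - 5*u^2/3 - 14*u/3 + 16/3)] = 30*(15*u^6 - 117*u^5 + 477*u^4 - 1127*u^3 + 1580*u^2 - 952*u - 176)/(27*u^9 - 135*u^8 - 153*u^7 + 1567*u^6 - 726*u^5 - 5772*u^4 + 6280*u^3 + 5568*u^2 - 10752*u + 4096)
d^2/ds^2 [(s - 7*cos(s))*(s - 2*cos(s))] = 9*s*cos(s) + 56*sin(s)^2 + 18*sin(s) - 26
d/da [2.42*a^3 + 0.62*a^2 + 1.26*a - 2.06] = 7.26*a^2 + 1.24*a + 1.26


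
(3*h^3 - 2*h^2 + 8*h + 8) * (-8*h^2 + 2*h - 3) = -24*h^5 + 22*h^4 - 77*h^3 - 42*h^2 - 8*h - 24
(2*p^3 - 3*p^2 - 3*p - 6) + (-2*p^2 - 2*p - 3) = 2*p^3 - 5*p^2 - 5*p - 9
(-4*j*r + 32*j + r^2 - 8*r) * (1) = -4*j*r + 32*j + r^2 - 8*r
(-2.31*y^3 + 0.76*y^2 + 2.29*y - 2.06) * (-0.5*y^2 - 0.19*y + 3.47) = 1.155*y^5 + 0.0589*y^4 - 9.3051*y^3 + 3.2321*y^2 + 8.3377*y - 7.1482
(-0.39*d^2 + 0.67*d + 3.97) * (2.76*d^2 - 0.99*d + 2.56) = -1.0764*d^4 + 2.2353*d^3 + 9.2955*d^2 - 2.2151*d + 10.1632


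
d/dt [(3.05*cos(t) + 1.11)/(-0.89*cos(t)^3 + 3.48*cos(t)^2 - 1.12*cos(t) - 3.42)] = (-5.429*cos(t)^3 + 7.6503*cos(t)^2 + 7.7256*cos(t) + 9.1878)*sin(t)/(0.7921*cos(t)^6 - 6.1944*cos(t)^5 + 14.104*cos(t)^4 - 1.7076*cos(t)^3 - 22.5488*cos(t)^2 + 7.6608*cos(t) + 11.6964)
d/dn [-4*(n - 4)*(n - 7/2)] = 30 - 8*n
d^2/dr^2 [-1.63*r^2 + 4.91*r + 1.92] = -3.26000000000000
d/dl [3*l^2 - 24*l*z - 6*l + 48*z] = 6*l - 24*z - 6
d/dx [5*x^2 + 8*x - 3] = 10*x + 8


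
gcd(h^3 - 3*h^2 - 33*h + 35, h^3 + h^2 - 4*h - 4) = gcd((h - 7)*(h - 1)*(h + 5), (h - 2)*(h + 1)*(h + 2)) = 1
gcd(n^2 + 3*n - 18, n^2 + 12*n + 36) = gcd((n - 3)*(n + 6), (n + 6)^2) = n + 6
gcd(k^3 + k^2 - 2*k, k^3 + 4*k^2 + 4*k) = k^2 + 2*k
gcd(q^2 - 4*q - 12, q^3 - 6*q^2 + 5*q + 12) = 1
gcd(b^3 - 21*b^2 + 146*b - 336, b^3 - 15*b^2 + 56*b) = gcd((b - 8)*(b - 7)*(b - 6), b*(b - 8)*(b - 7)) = b^2 - 15*b + 56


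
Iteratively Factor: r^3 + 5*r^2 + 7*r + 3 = (r + 3)*(r^2 + 2*r + 1) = (r + 1)*(r + 3)*(r + 1)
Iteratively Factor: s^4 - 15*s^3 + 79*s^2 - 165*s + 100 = (s - 5)*(s^3 - 10*s^2 + 29*s - 20) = (s - 5)*(s - 4)*(s^2 - 6*s + 5) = (s - 5)^2*(s - 4)*(s - 1)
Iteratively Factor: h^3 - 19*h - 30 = (h + 2)*(h^2 - 2*h - 15) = (h + 2)*(h + 3)*(h - 5)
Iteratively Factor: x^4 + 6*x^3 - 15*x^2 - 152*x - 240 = (x + 4)*(x^3 + 2*x^2 - 23*x - 60) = (x + 3)*(x + 4)*(x^2 - x - 20) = (x + 3)*(x + 4)^2*(x - 5)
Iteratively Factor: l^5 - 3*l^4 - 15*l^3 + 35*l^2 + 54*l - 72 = (l + 3)*(l^4 - 6*l^3 + 3*l^2 + 26*l - 24) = (l - 3)*(l + 3)*(l^3 - 3*l^2 - 6*l + 8) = (l - 3)*(l + 2)*(l + 3)*(l^2 - 5*l + 4) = (l - 3)*(l - 1)*(l + 2)*(l + 3)*(l - 4)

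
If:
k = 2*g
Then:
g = k/2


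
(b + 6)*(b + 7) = b^2 + 13*b + 42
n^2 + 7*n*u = n*(n + 7*u)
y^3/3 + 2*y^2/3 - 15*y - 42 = (y/3 + 1)*(y - 7)*(y + 6)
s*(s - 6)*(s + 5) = s^3 - s^2 - 30*s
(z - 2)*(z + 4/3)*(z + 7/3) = z^3 + 5*z^2/3 - 38*z/9 - 56/9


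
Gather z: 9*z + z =10*z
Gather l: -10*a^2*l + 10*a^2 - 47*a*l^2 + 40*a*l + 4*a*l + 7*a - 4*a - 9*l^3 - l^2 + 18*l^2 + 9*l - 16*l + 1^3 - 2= 10*a^2 + 3*a - 9*l^3 + l^2*(17 - 47*a) + l*(-10*a^2 + 44*a - 7) - 1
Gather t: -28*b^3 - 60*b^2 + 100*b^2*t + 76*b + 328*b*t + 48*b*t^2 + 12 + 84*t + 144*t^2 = -28*b^3 - 60*b^2 + 76*b + t^2*(48*b + 144) + t*(100*b^2 + 328*b + 84) + 12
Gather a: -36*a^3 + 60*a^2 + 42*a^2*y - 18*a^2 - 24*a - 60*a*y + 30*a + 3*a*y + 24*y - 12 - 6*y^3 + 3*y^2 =-36*a^3 + a^2*(42*y + 42) + a*(6 - 57*y) - 6*y^3 + 3*y^2 + 24*y - 12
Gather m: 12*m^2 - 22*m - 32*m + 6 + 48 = 12*m^2 - 54*m + 54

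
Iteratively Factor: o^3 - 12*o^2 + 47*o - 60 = (o - 4)*(o^2 - 8*o + 15) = (o - 4)*(o - 3)*(o - 5)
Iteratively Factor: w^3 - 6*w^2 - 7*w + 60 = (w - 4)*(w^2 - 2*w - 15) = (w - 4)*(w + 3)*(w - 5)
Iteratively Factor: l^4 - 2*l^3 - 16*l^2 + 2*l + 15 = (l + 3)*(l^3 - 5*l^2 - l + 5) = (l - 1)*(l + 3)*(l^2 - 4*l - 5) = (l - 1)*(l + 1)*(l + 3)*(l - 5)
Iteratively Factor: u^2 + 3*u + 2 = (u + 1)*(u + 2)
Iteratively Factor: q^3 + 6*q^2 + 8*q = (q + 4)*(q^2 + 2*q) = q*(q + 4)*(q + 2)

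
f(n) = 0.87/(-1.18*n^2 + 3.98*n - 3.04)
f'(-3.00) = -0.01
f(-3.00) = -0.03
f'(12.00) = 0.00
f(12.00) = -0.01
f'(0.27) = -0.69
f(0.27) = -0.42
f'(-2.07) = -0.03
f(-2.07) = -0.05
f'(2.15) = 244.05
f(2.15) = 13.93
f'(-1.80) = -0.04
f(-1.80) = -0.06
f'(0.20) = -0.58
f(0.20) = -0.38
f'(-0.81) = -0.10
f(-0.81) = -0.12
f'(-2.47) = -0.02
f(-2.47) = -0.04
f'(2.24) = 547.36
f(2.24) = -19.09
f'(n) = 0.87*(2.36*n - 3.98)/(-1.18*n^2 + 3.98*n - 3.04)^2 = (2.0532*n - 3.4626)/(1.18*n^2 - 3.98*n + 3.04)^2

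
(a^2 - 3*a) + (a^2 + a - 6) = 2*a^2 - 2*a - 6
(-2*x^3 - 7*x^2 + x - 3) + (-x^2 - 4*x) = -2*x^3 - 8*x^2 - 3*x - 3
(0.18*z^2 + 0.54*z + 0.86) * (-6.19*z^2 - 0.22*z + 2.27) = -1.1142*z^4 - 3.3822*z^3 - 5.0336*z^2 + 1.0366*z + 1.9522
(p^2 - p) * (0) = 0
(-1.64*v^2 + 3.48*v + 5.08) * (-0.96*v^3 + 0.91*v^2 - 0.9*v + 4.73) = 1.5744*v^5 - 4.8332*v^4 - 0.234*v^3 - 6.2664*v^2 + 11.8884*v + 24.0284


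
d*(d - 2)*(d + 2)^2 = d^4 + 2*d^3 - 4*d^2 - 8*d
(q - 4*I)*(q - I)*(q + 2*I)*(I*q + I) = I*q^4 + 3*q^3 + I*q^3 + 3*q^2 + 6*I*q^2 + 8*q + 6*I*q + 8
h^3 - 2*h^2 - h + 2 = (h - 2)*(h - 1)*(h + 1)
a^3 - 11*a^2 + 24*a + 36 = (a - 6)^2*(a + 1)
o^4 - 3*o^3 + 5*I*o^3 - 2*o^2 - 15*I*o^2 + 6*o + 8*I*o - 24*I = (o - 3)*(o - I)*(o + 2*I)*(o + 4*I)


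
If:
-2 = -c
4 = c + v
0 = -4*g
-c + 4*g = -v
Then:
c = 2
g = 0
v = 2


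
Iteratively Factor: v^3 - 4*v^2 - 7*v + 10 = (v - 1)*(v^2 - 3*v - 10) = (v - 1)*(v + 2)*(v - 5)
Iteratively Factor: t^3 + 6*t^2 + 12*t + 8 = (t + 2)*(t^2 + 4*t + 4) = (t + 2)^2*(t + 2)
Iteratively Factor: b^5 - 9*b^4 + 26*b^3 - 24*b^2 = (b)*(b^4 - 9*b^3 + 26*b^2 - 24*b) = b^2*(b^3 - 9*b^2 + 26*b - 24) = b^2*(b - 3)*(b^2 - 6*b + 8) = b^2*(b - 4)*(b - 3)*(b - 2)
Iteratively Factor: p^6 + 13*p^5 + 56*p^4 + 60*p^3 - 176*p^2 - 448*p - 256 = (p + 1)*(p^5 + 12*p^4 + 44*p^3 + 16*p^2 - 192*p - 256) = (p + 1)*(p + 4)*(p^4 + 8*p^3 + 12*p^2 - 32*p - 64) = (p + 1)*(p + 4)^2*(p^3 + 4*p^2 - 4*p - 16) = (p + 1)*(p + 2)*(p + 4)^2*(p^2 + 2*p - 8) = (p - 2)*(p + 1)*(p + 2)*(p + 4)^2*(p + 4)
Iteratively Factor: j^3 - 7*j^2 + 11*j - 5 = (j - 1)*(j^2 - 6*j + 5) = (j - 1)^2*(j - 5)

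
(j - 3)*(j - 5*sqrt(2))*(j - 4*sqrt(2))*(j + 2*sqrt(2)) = j^4 - 7*sqrt(2)*j^3 - 3*j^3 + 4*j^2 + 21*sqrt(2)*j^2 - 12*j + 80*sqrt(2)*j - 240*sqrt(2)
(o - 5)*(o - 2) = o^2 - 7*o + 10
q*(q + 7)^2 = q^3 + 14*q^2 + 49*q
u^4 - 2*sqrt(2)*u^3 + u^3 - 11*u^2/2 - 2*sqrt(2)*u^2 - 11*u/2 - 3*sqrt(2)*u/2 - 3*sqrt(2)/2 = (u + 1)*(u - 3*sqrt(2))*(u + sqrt(2)/2)^2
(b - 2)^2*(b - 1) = b^3 - 5*b^2 + 8*b - 4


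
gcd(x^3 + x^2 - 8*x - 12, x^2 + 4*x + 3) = 1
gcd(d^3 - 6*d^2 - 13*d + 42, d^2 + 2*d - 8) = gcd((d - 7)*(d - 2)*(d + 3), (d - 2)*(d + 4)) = d - 2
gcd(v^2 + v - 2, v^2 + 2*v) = v + 2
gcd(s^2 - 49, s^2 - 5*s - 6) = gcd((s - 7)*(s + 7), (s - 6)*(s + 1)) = 1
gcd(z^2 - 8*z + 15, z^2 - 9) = z - 3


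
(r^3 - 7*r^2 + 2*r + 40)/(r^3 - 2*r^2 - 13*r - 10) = (r - 4)/(r + 1)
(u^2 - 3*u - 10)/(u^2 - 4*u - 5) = (u + 2)/(u + 1)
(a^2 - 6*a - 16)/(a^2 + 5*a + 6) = (a - 8)/(a + 3)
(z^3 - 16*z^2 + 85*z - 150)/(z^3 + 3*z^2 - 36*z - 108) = (z^2 - 10*z + 25)/(z^2 + 9*z + 18)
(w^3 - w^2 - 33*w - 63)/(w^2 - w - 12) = (w^2 - 4*w - 21)/(w - 4)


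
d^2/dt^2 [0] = 0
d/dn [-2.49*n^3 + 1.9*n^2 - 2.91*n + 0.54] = -7.47*n^2 + 3.8*n - 2.91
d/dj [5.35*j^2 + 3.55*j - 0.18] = 10.7*j + 3.55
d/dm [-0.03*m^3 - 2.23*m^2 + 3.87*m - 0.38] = -0.09*m^2 - 4.46*m + 3.87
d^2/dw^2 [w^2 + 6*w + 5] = 2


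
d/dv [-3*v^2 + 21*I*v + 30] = -6*v + 21*I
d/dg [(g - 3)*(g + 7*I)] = 2*g - 3 + 7*I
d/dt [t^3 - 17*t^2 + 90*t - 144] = 3*t^2 - 34*t + 90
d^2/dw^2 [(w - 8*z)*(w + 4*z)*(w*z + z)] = 2*z*(3*w - 4*z + 1)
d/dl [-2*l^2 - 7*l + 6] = -4*l - 7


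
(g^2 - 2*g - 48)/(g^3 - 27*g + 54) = (g - 8)/(g^2 - 6*g + 9)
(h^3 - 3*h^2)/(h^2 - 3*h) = h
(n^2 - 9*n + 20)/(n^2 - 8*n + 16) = (n - 5)/(n - 4)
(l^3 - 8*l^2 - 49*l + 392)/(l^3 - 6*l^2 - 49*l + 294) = (l - 8)/(l - 6)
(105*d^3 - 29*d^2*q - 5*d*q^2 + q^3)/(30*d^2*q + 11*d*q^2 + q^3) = (21*d^2 - 10*d*q + q^2)/(q*(6*d + q))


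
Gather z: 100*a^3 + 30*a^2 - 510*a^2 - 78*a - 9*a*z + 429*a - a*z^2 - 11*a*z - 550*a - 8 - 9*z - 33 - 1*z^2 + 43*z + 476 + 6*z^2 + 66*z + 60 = 100*a^3 - 480*a^2 - 199*a + z^2*(5 - a) + z*(100 - 20*a) + 495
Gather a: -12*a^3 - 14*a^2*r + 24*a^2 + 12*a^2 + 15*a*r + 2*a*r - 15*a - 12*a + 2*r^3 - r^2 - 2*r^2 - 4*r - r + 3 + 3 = -12*a^3 + a^2*(36 - 14*r) + a*(17*r - 27) + 2*r^3 - 3*r^2 - 5*r + 6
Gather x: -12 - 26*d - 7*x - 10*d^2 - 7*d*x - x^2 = -10*d^2 - 26*d - x^2 + x*(-7*d - 7) - 12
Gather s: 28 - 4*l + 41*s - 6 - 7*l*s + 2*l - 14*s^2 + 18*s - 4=-2*l - 14*s^2 + s*(59 - 7*l) + 18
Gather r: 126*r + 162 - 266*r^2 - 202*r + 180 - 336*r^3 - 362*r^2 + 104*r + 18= -336*r^3 - 628*r^2 + 28*r + 360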